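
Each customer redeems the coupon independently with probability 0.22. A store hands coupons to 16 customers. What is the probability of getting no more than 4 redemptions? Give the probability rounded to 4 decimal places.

X ~ Binomial(16, 0.22); P(X ≤ 4) = Σ C(16,k) p^k (1−p)^(16−k) over k:
  k=0: C(16,0)·0.22^0·0.78^16 = 0.018772
  k=1: C(16,1)·0.22^1·0.78^15 = 0.084715
  k=2: C(16,2)·0.22^2·0.78^14 = 0.179205
  k=3: C(16,3)·0.22^3·0.78^13 = 0.235877
  k=4: C(16,4)·0.22^4·0.78^12 = 0.216221
Total = 0.734791

0.7348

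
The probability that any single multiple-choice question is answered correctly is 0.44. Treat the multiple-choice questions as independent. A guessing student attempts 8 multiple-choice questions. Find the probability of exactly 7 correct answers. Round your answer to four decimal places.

0.0143

X ~ Binomial(n=8, p=0.44).
P(X=7) = C(8,7) · p^7 · (1−p)^1
= 8 · 0.0031928 · 0.56 = 0.014304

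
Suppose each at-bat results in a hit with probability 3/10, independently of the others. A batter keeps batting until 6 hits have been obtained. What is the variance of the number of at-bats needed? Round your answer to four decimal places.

46.6667

Y = total at-bats until the sixth success; negative binomial with r=6, p=0.30.
Var(Y) = r(1−p)/p² = 6·0.70 / 0.30² = 46.666667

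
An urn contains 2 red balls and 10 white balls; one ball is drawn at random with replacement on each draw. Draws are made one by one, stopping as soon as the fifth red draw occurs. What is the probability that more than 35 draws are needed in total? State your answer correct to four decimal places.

0.2843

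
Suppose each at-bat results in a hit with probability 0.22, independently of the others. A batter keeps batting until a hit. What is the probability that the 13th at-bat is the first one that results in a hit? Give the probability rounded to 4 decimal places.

0.0112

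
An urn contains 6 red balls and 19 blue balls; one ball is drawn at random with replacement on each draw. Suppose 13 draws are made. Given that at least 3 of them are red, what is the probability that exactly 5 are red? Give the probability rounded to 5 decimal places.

X ~ Binomial(13, 0.24). Want P(X=5 | X≥3) = P(X=5) / P(X≥3).
P(X=5) = C(13,5)·0.24^5·0.76^8 = 0.1140627
P(X≥3) = 1 − 0.0282213 − 0.1158558 − 0.2195162 = 0.6364067
Ratio = 0.1140627 / 0.6364067 = 0.1792292

0.17923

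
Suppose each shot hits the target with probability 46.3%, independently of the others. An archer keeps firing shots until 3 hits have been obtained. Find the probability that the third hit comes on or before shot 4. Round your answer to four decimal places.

0.2591

Finishing within 4 shots ⇔ at least 3 successes in the first 4. With X ~ Binomial(4, 0.463), P(Y ≤ 4) = 1 − P(X ≤ 2).
  k=0: C(4,0)·0.463^0·0.537^4 = 0.083157
  k=1: C(4,1)·0.463^1·0.537^3 = 0.286790
  k=2: C(4,2)·0.463^2·0.537^2 = 0.370904
1 − 0.740851 = 0.259149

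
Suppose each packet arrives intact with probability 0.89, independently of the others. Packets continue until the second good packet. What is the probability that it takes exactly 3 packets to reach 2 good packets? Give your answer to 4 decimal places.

Y = trial on which the second success occurs; negative binomial, r=2, p=0.89.
P(Y=3) = C(2,1) · p^2 · (1−p)^1
= 2 · 0.7921 · 0.11 = 0.174262

0.1743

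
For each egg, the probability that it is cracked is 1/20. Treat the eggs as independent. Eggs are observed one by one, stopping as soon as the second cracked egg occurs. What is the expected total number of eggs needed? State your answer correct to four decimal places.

40.0000

Y = total eggs until the second success; negative binomial with r=2, p=0.05.
E[Y] = r / p = 2 / 0.05 = 40.000000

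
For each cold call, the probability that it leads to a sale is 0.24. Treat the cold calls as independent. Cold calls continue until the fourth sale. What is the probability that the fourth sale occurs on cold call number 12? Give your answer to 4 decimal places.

0.0609

Y = trial on which the fourth success occurs; negative binomial, r=4, p=0.24.
P(Y=12) = C(11,3) · p^4 · (1−p)^8
= 165 · 0.0033178 · 0.1113 = 0.060931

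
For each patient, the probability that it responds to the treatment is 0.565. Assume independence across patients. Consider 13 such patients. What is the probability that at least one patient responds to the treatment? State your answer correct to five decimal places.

0.99998

P(at least one) = 1 − P(none) = 1 − (1 − 0.565)^13
= 1 − 0.0000200 = 0.9999800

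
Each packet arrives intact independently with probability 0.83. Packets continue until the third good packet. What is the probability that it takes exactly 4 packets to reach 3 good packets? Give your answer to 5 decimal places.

0.29161

Y = trial on which the third success occurs; negative binomial, r=3, p=0.83.
P(Y=4) = C(3,2) · p^3 · (1−p)^1
= 3 · 0.57179 · 0.17 = 0.2916114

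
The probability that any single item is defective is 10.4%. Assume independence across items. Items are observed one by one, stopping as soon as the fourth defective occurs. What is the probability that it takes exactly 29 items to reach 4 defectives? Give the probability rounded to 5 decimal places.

0.02461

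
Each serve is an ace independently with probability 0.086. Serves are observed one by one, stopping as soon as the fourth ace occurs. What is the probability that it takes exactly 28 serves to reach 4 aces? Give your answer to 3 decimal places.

Y = trial on which the fourth success occurs; negative binomial, r=4, p=0.086.
P(Y=28) = C(27,3) · p^4 · (1−p)^24
= 2925 · 5.4701e-05 · 0.11553 = 0.01849

0.018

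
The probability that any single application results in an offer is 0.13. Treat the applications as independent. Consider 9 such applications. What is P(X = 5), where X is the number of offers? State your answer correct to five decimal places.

0.00268

X ~ Binomial(n=9, p=0.13).
P(X=5) = C(9,5) · p^5 · (1−p)^4
= 126 · 3.7129e-05 · 0.5729 = 0.0026802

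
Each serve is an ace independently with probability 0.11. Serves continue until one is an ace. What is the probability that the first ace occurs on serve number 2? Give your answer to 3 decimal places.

Geometric (trials to first success), p = 0.11.
P(Y = 2) = (1−p)^1 · p = 0.89 · 0.11 = 0.09790

0.098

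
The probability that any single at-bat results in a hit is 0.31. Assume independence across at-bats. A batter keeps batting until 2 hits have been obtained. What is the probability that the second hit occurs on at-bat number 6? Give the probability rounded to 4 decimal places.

0.1089

Y = trial on which the second success occurs; negative binomial, r=2, p=0.31.
P(Y=6) = C(5,1) · p^2 · (1−p)^4
= 5 · 0.0961 · 0.22667 = 0.108916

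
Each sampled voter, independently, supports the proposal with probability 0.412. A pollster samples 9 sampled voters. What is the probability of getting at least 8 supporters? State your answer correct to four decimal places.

0.0047

X ~ Binomial(9, 0.412); P(X ≥ 8) = Σ C(9,k) p^k (1−p)^(9−k) over k:
  k=8: C(9,8)·0.412^8·0.588^1 = 0.004393
  k=9: C(9,9)·0.412^9·0.588^0 = 0.000342
Total = 0.004735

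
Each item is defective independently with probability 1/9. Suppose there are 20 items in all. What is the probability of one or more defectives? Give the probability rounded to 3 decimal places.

P(at least one) = 1 − P(none) = 1 − (1 − 0.111111)^20
= 1 − 0.09483 = 0.90517

0.905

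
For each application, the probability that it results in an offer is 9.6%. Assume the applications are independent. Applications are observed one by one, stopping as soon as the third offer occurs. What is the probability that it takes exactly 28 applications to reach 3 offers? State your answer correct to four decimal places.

0.0249

Y = trial on which the third success occurs; negative binomial, r=3, p=0.096.
P(Y=28) = C(27,2) · p^3 · (1−p)^25
= 351 · 0.00088474 · 0.080207 = 0.024908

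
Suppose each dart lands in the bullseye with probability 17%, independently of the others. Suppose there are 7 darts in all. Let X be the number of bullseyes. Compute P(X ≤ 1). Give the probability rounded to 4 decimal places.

0.6604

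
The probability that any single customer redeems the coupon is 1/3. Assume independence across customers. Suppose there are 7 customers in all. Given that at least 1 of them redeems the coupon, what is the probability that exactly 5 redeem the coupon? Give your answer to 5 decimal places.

X ~ Binomial(7, 0.333333). Want P(X=5 | X≥1) = P(X=5) / P(X≥1).
P(X=5) = C(7,5)·0.333333^5·0.666667^2 = 0.0384088
P(X≥1) = 1 − 0.0585277 = 0.9414723
Ratio = 0.0384088 / 0.9414723 = 0.0407965

0.04080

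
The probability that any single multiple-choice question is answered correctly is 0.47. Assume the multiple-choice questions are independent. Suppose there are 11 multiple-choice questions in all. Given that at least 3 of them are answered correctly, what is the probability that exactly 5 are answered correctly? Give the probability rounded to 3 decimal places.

X ~ Binomial(11, 0.47). Want P(X=5 | X≥3) = P(X=5) / P(X≥3).
P(X=5) = C(11,5)·0.47^5·0.53^6 = 0.23485
P(X≥3) = 1 − 0.00093 − 0.00904 − 0.04009 = 0.94994
Ratio = 0.23485 / 0.94994 = 0.24722

0.247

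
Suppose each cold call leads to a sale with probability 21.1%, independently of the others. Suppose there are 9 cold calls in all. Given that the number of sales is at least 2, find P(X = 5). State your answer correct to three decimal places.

0.034

X ~ Binomial(9, 0.211). Want P(X=5 | X≥2) = P(X=5) / P(X≥2).
P(X=5) = C(9,5)·0.211^5·0.789^4 = 0.02042
P(X≥2) = 1 − 0.11849 − 0.28519 = 0.59631
Ratio = 0.02042 / 0.59631 = 0.03425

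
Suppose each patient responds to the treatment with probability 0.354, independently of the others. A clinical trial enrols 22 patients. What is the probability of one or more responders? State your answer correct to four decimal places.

0.9999

P(at least one) = 1 − P(none) = 1 − (1 − 0.354)^22
= 1 − 0.000067 = 0.999933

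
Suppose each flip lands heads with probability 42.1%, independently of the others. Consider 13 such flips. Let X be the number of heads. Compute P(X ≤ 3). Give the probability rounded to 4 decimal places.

0.1328

X ~ Binomial(13, 0.421); P(X ≤ 3) = Σ C(13,k) p^k (1−p)^(13−k) over k:
  k=0: C(13,0)·0.421^0·0.579^13 = 0.000822
  k=1: C(13,1)·0.421^1·0.579^12 = 0.007769
  k=2: C(13,2)·0.421^2·0.579^11 = 0.033894
  k=3: C(13,3)·0.421^3·0.579^10 = 0.090365
Total = 0.132849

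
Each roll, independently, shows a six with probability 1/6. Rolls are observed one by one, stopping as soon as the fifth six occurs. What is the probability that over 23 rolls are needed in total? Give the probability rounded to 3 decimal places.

0.665

Needing more than 23 rolls ⇔ fewer than 5 successes in the first 23. With X ~ Binomial(23, 0.166667), P(Y > 23) = P(X ≤ 4).
  k=0: C(23,0)·0.166667^0·0.833333^23 = 0.01509
  k=1: C(23,1)·0.166667^1·0.833333^22 = 0.06944
  k=2: C(23,2)·0.166667^2·0.833333^21 = 0.15276
  k=3: C(23,3)·0.166667^3·0.833333^20 = 0.21387
  k=4: C(23,4)·0.166667^4·0.833333^19 = 0.21387
P(X ≤ 4) = 0.66502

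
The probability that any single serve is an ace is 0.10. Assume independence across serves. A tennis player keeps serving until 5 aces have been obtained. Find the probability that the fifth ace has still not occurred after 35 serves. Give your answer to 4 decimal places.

Needing more than 35 serves ⇔ fewer than 5 successes in the first 35. With X ~ Binomial(35, 0.10), P(Y > 35) = P(X ≤ 4).
  k=0: C(35,0)·0.10^0·0.90^35 = 0.025032
  k=1: C(35,1)·0.10^1·0.90^34 = 0.097345
  k=2: C(35,2)·0.10^2·0.90^33 = 0.183874
  k=3: C(35,3)·0.10^3·0.90^32 = 0.224735
  k=4: C(35,4)·0.10^4·0.90^31 = 0.199764
P(X ≤ 4) = 0.730749

0.7307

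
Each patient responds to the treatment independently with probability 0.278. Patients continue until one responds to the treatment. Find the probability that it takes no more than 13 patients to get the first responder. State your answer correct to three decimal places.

0.986

Y = number of patients to the first success; geometric, p = 0.278.
P(Y ≤ 13) = 1 − (1−p)^13 = 1 − 0.01449 = 0.98551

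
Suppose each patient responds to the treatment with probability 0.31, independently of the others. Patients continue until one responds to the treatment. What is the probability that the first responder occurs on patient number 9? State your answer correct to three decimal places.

0.016

Geometric (trials to first success), p = 0.31.
P(Y = 9) = (1−p)^8 · p = 0.05138 · 0.31 = 0.01593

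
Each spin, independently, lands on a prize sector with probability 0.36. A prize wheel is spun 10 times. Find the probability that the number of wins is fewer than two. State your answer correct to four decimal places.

0.0764

X ~ Binomial(10, 0.36); P(X ≤ 1) = Σ C(10,k) p^k (1−p)^(10−k) over k:
  k=0: C(10,0)·0.36^0·0.64^10 = 0.011529
  k=1: C(10,1)·0.36^1·0.64^9 = 0.064852
Total = 0.076381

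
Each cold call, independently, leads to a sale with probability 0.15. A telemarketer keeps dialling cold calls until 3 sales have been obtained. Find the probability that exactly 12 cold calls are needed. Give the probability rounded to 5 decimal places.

0.04299

Y = trial on which the third success occurs; negative binomial, r=3, p=0.15.
P(Y=12) = C(11,2) · p^3 · (1−p)^9
= 55 · 0.003375 · 0.23162 = 0.0429939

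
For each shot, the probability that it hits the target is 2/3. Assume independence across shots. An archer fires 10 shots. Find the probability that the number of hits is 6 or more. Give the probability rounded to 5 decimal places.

0.78687

X ~ Binomial(10, 0.666667); P(X ≥ 6) = Σ C(10,k) p^k (1−p)^(10−k) over k:
  k=6: C(10,6)·0.666667^6·0.333333^4 = 0.2276076
  k=7: C(10,7)·0.666667^7·0.333333^3 = 0.2601229
  k=8: C(10,8)·0.666667^8·0.333333^2 = 0.1950922
  k=9: C(10,9)·0.666667^9·0.333333^1 = 0.0867076
  k=10: C(10,10)·0.666667^10·0.333333^0 = 0.0173415
Total = 0.7868719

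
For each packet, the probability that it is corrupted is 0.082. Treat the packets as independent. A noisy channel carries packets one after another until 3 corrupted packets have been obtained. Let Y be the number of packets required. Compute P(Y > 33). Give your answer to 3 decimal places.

Needing more than 33 packets ⇔ fewer than 3 successes in the first 33. With X ~ Binomial(33, 0.082), P(Y > 33) = P(X ≤ 2).
  k=0: C(33,0)·0.082^0·0.918^33 = 0.05940
  k=1: C(33,1)·0.082^1·0.918^32 = 0.17510
  k=2: C(33,2)·0.082^2·0.918^31 = 0.25026
P(X ≤ 2) = 0.48476

0.485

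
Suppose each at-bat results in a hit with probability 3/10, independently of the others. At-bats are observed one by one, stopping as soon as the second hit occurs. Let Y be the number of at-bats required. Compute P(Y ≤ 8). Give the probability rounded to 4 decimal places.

0.7447

Finishing within 8 at-bats ⇔ at least 2 successes in the first 8. With X ~ Binomial(8, 0.30), P(Y ≤ 8) = 1 − P(X ≤ 1).
  k=0: C(8,0)·0.30^0·0.70^8 = 0.057648
  k=1: C(8,1)·0.30^1·0.70^7 = 0.197650
1 − 0.255298 = 0.744702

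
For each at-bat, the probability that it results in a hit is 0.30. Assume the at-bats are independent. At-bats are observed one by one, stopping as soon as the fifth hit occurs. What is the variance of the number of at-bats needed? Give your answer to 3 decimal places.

38.889

Y = total at-bats until the fifth success; negative binomial with r=5, p=0.30.
Var(Y) = r(1−p)/p² = 5·0.70 / 0.30² = 38.88889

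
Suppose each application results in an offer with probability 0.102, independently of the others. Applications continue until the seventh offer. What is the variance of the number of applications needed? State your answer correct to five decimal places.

604.19070

Y = total applications until the seventh success; negative binomial with r=7, p=0.102.
Var(Y) = r(1−p)/p² = 7·0.898 / 0.102² = 604.1906959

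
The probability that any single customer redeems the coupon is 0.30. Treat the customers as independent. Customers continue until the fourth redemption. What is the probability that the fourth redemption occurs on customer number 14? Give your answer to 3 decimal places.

0.065

Y = trial on which the fourth success occurs; negative binomial, r=4, p=0.30.
P(Y=14) = C(13,3) · p^4 · (1−p)^10
= 286 · 0.0081 · 0.028248 = 0.06544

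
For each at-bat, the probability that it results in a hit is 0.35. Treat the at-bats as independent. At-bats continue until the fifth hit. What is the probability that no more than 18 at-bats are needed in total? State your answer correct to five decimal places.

0.81138

Finishing within 18 at-bats ⇔ at least 5 successes in the first 18. With X ~ Binomial(18, 0.35), P(Y ≤ 18) = 1 − P(X ≤ 4).
  k=0: C(18,0)·0.35^0·0.65^18 = 0.0004290
  k=1: C(18,1)·0.35^1·0.65^17 = 0.0041578
  k=2: C(18,2)·0.35^2·0.65^16 = 0.0190301
  k=3: C(18,3)·0.35^3·0.65^15 = 0.0546506
  k=4: C(18,4)·0.35^4·0.65^14 = 0.1103521
1 − 0.1886196 = 0.8113804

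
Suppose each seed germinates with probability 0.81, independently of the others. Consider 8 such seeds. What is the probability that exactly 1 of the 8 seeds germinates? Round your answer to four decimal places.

0.0001

X ~ Binomial(n=8, p=0.81).
P(X=1) = C(8,1) · p^1 · (1−p)^7
= 8 · 0.81 · 8.9387e-06 = 0.000058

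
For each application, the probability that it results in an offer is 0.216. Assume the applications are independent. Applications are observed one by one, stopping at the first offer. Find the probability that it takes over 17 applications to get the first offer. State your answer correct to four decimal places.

Y = number of applications to the first success; geometric, p = 0.216.
P(Y > 17) = P(first 17 all fail) = (1−p)^17 = 0.015973

0.0160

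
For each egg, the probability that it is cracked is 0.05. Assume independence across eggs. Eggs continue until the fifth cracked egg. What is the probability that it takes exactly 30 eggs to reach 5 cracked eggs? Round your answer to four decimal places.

Y = trial on which the fifth success occurs; negative binomial, r=5, p=0.05.
P(Y=30) = C(29,4) · p^5 · (1−p)^25
= 23751 · 3.125e-07 · 0.27739 = 0.002059

0.0021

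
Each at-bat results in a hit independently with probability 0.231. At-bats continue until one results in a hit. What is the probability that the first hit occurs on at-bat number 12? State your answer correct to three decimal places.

Geometric (trials to first success), p = 0.231.
P(Y = 12) = (1−p)^11 · p = 0.055615 · 0.231 = 0.01285

0.013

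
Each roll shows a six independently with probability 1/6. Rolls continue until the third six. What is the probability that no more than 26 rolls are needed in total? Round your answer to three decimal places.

0.832

Finishing within 26 rolls ⇔ at least 3 successes in the first 26. With X ~ Binomial(26, 0.166667), P(Y ≤ 26) = 1 − P(X ≤ 2).
  k=0: C(26,0)·0.166667^0·0.833333^26 = 0.00874
  k=1: C(26,1)·0.166667^1·0.833333^25 = 0.04542
  k=2: C(26,2)·0.166667^2·0.833333^24 = 0.11356
1 − 0.16772 = 0.83228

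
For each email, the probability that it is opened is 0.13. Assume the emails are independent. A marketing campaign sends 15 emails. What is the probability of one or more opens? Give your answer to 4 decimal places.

0.8762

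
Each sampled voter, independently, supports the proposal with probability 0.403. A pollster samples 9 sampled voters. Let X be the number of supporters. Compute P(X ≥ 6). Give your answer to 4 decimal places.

0.1027

X ~ Binomial(9, 0.403); P(X ≥ 6) = Σ C(9,k) p^k (1−p)^(9−k) over k:
  k=6: C(9,6)·0.403^6·0.597^3 = 0.076565
  k=7: C(9,7)·0.403^7·0.597^2 = 0.022151
  k=8: C(9,8)·0.403^8·0.597^1 = 0.003738
  k=9: C(9,9)·0.403^9·0.597^0 = 0.000280
Total = 0.102735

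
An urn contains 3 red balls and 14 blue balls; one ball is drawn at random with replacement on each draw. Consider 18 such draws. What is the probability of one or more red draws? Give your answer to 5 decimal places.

0.96965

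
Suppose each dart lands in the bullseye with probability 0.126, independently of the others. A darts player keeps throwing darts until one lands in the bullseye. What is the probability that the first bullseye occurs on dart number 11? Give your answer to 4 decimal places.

0.0328

Geometric (trials to first success), p = 0.126.
P(Y = 11) = (1−p)^10 · p = 0.26008 · 0.126 = 0.032771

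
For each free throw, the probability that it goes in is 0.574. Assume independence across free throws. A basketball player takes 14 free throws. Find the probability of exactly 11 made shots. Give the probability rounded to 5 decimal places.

0.06271

X ~ Binomial(n=14, p=0.574).
P(X=11) = C(14,11) · p^11 · (1−p)^3
= 364 · 0.0022286 · 0.077309 = 0.0627135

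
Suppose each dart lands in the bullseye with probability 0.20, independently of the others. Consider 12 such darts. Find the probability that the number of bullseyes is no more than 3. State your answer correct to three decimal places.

X ~ Binomial(12, 0.20); P(X ≤ 3) = Σ C(12,k) p^k (1−p)^(12−k) over k:
  k=0: C(12,0)·0.20^0·0.80^12 = 0.06872
  k=1: C(12,1)·0.20^1·0.80^11 = 0.20616
  k=2: C(12,2)·0.20^2·0.80^10 = 0.28347
  k=3: C(12,3)·0.20^3·0.80^9 = 0.23622
Total = 0.79457

0.795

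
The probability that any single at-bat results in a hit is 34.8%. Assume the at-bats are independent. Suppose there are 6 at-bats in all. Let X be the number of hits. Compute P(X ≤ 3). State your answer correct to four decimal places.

0.8847

X ~ Binomial(6, 0.348); P(X ≤ 3) = Σ C(6,k) p^k (1−p)^(6−k) over k:
  k=0: C(6,0)·0.348^0·0.652^6 = 0.076822
  k=1: C(6,1)·0.348^1·0.652^5 = 0.246019
  k=2: C(6,2)·0.348^2·0.652^4 = 0.328277
  k=3: C(6,3)·0.348^3·0.652^3 = 0.233620
Total = 0.884738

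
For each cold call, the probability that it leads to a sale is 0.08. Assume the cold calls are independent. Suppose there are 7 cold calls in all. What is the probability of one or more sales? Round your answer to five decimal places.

P(at least one) = 1 − P(none) = 1 − (1 − 0.08)^7
= 1 − 0.5578466 = 0.4421534

0.44215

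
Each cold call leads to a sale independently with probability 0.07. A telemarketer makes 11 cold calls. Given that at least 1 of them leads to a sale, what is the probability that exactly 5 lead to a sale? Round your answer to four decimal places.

0.0009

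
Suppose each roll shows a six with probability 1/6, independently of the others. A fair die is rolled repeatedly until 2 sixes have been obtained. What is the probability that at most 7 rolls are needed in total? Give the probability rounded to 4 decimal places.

Finishing within 7 rolls ⇔ at least 2 successes in the first 7. With X ~ Binomial(7, 0.166667), P(Y ≤ 7) = 1 − P(X ≤ 1).
  k=0: C(7,0)·0.166667^0·0.833333^7 = 0.279082
  k=1: C(7,1)·0.166667^1·0.833333^6 = 0.390714
1 − 0.669796 = 0.330204

0.3302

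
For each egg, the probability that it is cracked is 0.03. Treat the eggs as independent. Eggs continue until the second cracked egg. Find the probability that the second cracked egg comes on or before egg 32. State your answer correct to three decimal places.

0.249

Finishing within 32 eggs ⇔ at least 2 successes in the first 32. With X ~ Binomial(32, 0.03), P(Y ≤ 32) = 1 − P(X ≤ 1).
  k=0: C(32,0)·0.03^0·0.97^32 = 0.37731
  k=1: C(32,1)·0.03^1·0.97^31 = 0.37342
1 − 0.75073 = 0.24927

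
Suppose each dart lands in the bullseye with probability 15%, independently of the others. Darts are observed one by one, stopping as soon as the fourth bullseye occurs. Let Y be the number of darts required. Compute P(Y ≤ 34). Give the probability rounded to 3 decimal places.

0.772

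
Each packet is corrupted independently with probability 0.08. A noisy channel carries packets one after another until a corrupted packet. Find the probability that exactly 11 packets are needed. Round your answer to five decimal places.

Geometric (trials to first success), p = 0.08.
P(Y = 11) = (1−p)^10 · p = 0.43439 · 0.08 = 0.0347511

0.03475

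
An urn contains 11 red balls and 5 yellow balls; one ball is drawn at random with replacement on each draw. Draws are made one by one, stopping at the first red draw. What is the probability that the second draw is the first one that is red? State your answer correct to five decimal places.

0.21484

Geometric (trials to first success), p = 0.6875.
P(Y = 2) = (1−p)^1 · p = 0.3125 · 0.6875 = 0.2148438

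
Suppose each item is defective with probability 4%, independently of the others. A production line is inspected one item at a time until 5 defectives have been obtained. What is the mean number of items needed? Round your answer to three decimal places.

125.000

Y = total items until the fifth success; negative binomial with r=5, p=0.04.
E[Y] = r / p = 5 / 0.04 = 125.00000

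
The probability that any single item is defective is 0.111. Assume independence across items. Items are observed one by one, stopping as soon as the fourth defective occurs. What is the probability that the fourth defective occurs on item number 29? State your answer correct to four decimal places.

0.0263

Y = trial on which the fourth success occurs; negative binomial, r=4, p=0.111.
P(Y=29) = C(28,3) · p^4 · (1−p)^25
= 3276 · 0.00015181 · 0.052789 = 0.026253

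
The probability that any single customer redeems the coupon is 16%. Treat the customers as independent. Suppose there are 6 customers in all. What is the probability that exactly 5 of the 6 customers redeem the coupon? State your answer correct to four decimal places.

X ~ Binomial(n=6, p=0.16).
P(X=5) = C(6,5) · p^5 · (1−p)^1
= 6 · 0.00010486 · 0.84 = 0.000528

0.0005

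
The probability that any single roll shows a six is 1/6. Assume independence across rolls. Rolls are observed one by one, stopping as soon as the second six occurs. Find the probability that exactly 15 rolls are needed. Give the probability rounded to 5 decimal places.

Y = trial on which the second success occurs; negative binomial, r=2, p=0.166667.
P(Y=15) = C(14,1) · p^2 · (1−p)^13
= 14 · 0.027778 · 0.093464 = 0.0363471

0.03635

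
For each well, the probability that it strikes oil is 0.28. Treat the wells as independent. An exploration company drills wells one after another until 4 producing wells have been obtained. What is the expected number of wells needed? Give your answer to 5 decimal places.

Y = total wells until the fourth success; negative binomial with r=4, p=0.28.
E[Y] = r / p = 4 / 0.28 = 14.2857143

14.28571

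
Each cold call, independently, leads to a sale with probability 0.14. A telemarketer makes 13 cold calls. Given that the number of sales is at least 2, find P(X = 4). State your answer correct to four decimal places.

0.1259

X ~ Binomial(13, 0.14). Want P(X=4 | X≥2) = P(X=4) / P(X≥2).
P(X=4) = C(13,4)·0.14^4·0.86^9 = 0.070681
P(X≥2) = 1 − 0.140760 − 0.297888 = 0.561352
Ratio = 0.070681 / 0.561352 = 0.125913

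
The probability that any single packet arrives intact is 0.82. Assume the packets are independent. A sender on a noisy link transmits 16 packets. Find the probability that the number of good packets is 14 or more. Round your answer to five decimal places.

X ~ Binomial(16, 0.82); P(X ≥ 14) = Σ C(16,k) p^k (1−p)^(16−k) over k:
  k=14: C(16,14)·0.82^14·0.18^2 = 0.2416129
  k=15: C(16,15)·0.82^15·0.18^1 = 0.1467575
  k=16: C(16,16)·0.82^16·0.18^0 = 0.0417851
Total = 0.4301555

0.43016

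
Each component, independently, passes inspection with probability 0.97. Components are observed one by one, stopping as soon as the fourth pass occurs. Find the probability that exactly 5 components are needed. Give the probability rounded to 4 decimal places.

0.1062

Y = trial on which the fourth success occurs; negative binomial, r=4, p=0.97.
P(Y=5) = C(4,3) · p^4 · (1−p)^1
= 4 · 0.88529 · 0.03 = 0.106235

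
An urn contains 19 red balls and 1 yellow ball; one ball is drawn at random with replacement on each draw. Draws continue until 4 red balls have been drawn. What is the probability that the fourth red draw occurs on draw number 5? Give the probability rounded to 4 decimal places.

Y = trial on which the fourth success occurs; negative binomial, r=4, p=0.95.
P(Y=5) = C(4,3) · p^4 · (1−p)^1
= 4 · 0.81451 · 0.05 = 0.162901

0.1629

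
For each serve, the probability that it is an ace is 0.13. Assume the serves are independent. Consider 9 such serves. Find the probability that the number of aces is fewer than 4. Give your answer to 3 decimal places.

0.979

X ~ Binomial(9, 0.13); P(X ≤ 3) = Σ C(9,k) p^k (1−p)^(9−k) over k:
  k=0: C(9,0)·0.13^0·0.87^9 = 0.28554
  k=1: C(9,1)·0.13^1·0.87^8 = 0.38401
  k=2: C(9,2)·0.13^2·0.87^7 = 0.22952
  k=3: C(9,3)·0.13^3·0.87^6 = 0.08002
Total = 0.97910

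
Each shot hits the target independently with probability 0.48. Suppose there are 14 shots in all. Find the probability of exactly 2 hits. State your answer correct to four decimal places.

X ~ Binomial(n=14, p=0.48).
P(X=2) = C(14,2) · p^2 · (1−p)^12
= 91 · 0.2304 · 0.00039088 = 0.008195

0.0082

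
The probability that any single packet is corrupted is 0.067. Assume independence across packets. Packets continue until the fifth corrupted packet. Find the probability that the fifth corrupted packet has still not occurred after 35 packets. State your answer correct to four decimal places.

0.9179

Needing more than 35 packets ⇔ fewer than 5 successes in the first 35. With X ~ Binomial(35, 0.067), P(Y > 35) = P(X ≤ 4).
  k=0: C(35,0)·0.067^0·0.933^35 = 0.088279
  k=1: C(35,1)·0.067^1·0.933^34 = 0.221880
  k=2: C(35,2)·0.067^2·0.933^33 = 0.270870
  k=3: C(35,3)·0.067^3·0.933^32 = 0.213967
  k=4: C(35,4)·0.067^4·0.933^31 = 0.122922
P(X ≤ 4) = 0.917918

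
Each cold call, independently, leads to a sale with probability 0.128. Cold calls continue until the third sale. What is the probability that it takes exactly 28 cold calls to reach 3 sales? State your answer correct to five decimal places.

Y = trial on which the third success occurs; negative binomial, r=3, p=0.128.
P(Y=28) = C(27,2) · p^3 · (1−p)^25
= 351 · 0.0020972 · 0.032577 = 0.0239800

0.02398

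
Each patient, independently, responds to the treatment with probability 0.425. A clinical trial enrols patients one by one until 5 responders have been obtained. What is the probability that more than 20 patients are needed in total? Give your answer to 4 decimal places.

Needing more than 20 patients ⇔ fewer than 5 successes in the first 20. With X ~ Binomial(20, 0.425), P(Y > 20) = P(X ≤ 4).
  k=0: C(20,0)·0.425^0·0.575^20 = 0.000016
  k=1: C(20,1)·0.425^1·0.575^19 = 0.000231
  k=2: C(20,2)·0.425^2·0.575^18 = 0.001620
  k=3: C(20,3)·0.425^3·0.575^17 = 0.007185
  k=4: C(20,4)·0.425^4·0.575^16 = 0.022570
P(X ≤ 4) = 0.031622

0.0316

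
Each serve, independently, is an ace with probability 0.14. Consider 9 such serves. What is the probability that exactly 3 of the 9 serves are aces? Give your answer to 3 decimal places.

0.093

X ~ Binomial(n=9, p=0.14).
P(X=3) = C(9,3) · p^3 · (1−p)^6
= 84 · 0.002744 · 0.40457 = 0.09325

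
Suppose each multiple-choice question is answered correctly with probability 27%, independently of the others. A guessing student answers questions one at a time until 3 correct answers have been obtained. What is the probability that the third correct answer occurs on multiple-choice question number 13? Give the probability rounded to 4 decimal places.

0.0558

Y = trial on which the third success occurs; negative binomial, r=3, p=0.27.
P(Y=13) = C(12,2) · p^3 · (1−p)^10
= 66 · 0.019683 · 0.042976 = 0.055830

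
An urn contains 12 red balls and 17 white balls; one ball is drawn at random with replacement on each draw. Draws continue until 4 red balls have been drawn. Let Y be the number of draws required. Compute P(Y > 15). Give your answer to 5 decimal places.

0.07428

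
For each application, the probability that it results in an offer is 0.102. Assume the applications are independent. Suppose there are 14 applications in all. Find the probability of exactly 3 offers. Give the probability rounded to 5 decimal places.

0.11829

X ~ Binomial(n=14, p=0.102).
P(X=3) = C(14,3) · p^3 · (1−p)^11
= 364 · 0.0010612 · 0.30622 = 0.1182882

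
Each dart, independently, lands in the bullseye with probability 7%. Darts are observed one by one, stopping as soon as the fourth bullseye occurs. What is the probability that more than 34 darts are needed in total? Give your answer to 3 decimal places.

Needing more than 34 darts ⇔ fewer than 4 successes in the first 34. With X ~ Binomial(34, 0.07), P(Y > 34) = P(X ≤ 3).
  k=0: C(34,0)·0.07^0·0.93^34 = 0.08480
  k=1: C(34,1)·0.07^1·0.93^33 = 0.21703
  k=2: C(34,2)·0.07^2·0.93^32 = 0.26953
  k=3: C(34,3)·0.07^3·0.93^31 = 0.21640
P(X ≤ 3) = 0.78777

0.788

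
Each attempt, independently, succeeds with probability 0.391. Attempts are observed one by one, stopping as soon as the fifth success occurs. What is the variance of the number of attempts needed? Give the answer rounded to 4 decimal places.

19.9175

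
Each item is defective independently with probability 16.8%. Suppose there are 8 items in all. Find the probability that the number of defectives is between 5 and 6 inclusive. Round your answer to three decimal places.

X ~ Binomial(8, 0.168); P(5 ≤ X ≤ 6) = Σ C(8,k) p^k (1−p)^(8−k) over k:
  k=5: C(8,5)·0.168^5·0.832^3 = 0.00432
  k=6: C(8,6)·0.168^6·0.832^2 = 0.00044
Total = 0.00475

0.005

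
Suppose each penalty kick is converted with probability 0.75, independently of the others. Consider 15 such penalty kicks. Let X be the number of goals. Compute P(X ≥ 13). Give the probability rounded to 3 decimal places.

X ~ Binomial(15, 0.75); P(X ≥ 13) = Σ C(15,k) p^k (1−p)^(15−k) over k:
  k=13: C(15,13)·0.75^13·0.25^2 = 0.15591
  k=14: C(15,14)·0.75^14·0.25^1 = 0.06682
  k=15: C(15,15)·0.75^15·0.25^0 = 0.01336
Total = 0.23609

0.236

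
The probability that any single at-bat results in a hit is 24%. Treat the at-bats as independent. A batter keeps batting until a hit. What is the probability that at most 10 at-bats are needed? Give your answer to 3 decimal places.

0.936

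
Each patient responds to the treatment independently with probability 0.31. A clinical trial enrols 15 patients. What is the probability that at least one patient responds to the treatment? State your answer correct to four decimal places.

P(at least one) = 1 − P(none) = 1 − (1 − 0.31)^15
= 1 − 0.003826 = 0.996174

0.9962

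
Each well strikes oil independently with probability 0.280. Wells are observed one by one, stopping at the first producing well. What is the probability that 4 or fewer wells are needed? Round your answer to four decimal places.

0.7313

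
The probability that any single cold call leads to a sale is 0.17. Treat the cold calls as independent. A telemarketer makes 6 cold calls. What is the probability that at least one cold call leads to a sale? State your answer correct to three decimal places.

P(at least one) = 1 − P(none) = 1 − (1 − 0.17)^6
= 1 − 0.32694 = 0.67306

0.673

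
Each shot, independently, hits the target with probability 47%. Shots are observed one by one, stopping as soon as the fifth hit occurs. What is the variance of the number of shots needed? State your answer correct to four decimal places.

11.9964

Y = total shots until the fifth success; negative binomial with r=5, p=0.47.
Var(Y) = r(1−p)/p² = 5·0.53 / 0.47² = 11.996378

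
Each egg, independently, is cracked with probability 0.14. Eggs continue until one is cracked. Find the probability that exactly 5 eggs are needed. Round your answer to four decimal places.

0.0766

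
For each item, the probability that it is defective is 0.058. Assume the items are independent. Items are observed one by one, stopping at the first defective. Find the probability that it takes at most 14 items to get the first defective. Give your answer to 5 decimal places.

Y = number of items to the first success; geometric, p = 0.058.
P(Y ≤ 14) = 1 − (1−p)^14 = 1 − 0.4332241 = 0.5667759

0.56678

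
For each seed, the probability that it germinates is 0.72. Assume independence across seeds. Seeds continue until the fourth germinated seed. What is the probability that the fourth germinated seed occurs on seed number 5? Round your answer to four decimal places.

Y = trial on which the fourth success occurs; negative binomial, r=4, p=0.72.
P(Y=5) = C(4,3) · p^4 · (1−p)^1
= 4 · 0.26874 · 0.28 = 0.300987

0.3010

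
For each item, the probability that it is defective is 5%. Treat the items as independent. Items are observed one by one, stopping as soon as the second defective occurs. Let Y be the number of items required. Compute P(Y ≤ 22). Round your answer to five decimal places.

0.30185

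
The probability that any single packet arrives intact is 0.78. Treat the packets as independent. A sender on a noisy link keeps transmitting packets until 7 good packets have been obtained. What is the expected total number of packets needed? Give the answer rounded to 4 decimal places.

8.9744

Y = total packets until the seventh success; negative binomial with r=7, p=0.78.
E[Y] = r / p = 7 / 0.78 = 8.974359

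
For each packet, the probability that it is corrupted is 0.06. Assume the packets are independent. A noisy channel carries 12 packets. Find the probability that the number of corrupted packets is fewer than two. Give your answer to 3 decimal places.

0.840

X ~ Binomial(12, 0.06); P(X ≤ 1) = Σ C(12,k) p^k (1−p)^(12−k) over k:
  k=0: C(12,0)·0.06^0·0.94^12 = 0.47592
  k=1: C(12,1)·0.06^1·0.94^11 = 0.36453
Total = 0.84046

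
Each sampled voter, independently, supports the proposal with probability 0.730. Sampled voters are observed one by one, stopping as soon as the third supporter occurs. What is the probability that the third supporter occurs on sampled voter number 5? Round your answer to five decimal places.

0.17016

Y = trial on which the third success occurs; negative binomial, r=3, p=0.73.
P(Y=5) = C(4,2) · p^3 · (1−p)^2
= 6 · 0.38902 · 0.0729 = 0.1701560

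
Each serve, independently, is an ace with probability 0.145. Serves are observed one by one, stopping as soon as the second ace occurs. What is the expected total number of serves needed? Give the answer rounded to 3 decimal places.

13.793

Y = total serves until the second success; negative binomial with r=2, p=0.145.
E[Y] = r / p = 2 / 0.145 = 13.79310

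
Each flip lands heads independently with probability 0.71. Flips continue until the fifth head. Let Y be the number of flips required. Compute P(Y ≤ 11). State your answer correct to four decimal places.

Finishing within 11 flips ⇔ at least 5 successes in the first 11. With X ~ Binomial(11, 0.71), P(Y ≤ 11) = 1 − P(X ≤ 4).
  k=0: C(11,0)·0.71^0·0.29^11 = 0.000001
  k=1: C(11,1)·0.71^1·0.29^10 = 0.000033
  k=2: C(11,2)·0.71^2·0.29^9 = 0.000402
  k=3: C(11,3)·0.71^3·0.29^8 = 0.002954
  k=4: C(11,4)·0.71^4·0.29^7 = 0.014465
1 − 0.017856 = 0.982144

0.9821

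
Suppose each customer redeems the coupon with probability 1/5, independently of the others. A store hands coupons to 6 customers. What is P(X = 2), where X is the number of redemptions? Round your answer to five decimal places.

0.24576

X ~ Binomial(n=6, p=0.20).
P(X=2) = C(6,2) · p^2 · (1−p)^4
= 15 · 0.04 · 0.4096 = 0.2457600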